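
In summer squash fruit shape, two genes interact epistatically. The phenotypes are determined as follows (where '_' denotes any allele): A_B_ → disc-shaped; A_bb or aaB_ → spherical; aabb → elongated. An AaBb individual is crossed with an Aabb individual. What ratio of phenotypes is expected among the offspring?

Cross: AaBb × Aabb — consider each gene separately:
A gene: Aa × Aa → 1 AA, 2 Aa, 1 aa → 3 A_ : 1 aa (out of 4)
B gene: Bb × bb → 2 Bb, 2 bb → 2 B_ : 2 bb (out of 4)
Genotype classes (out of 4 × 4 = 16): A_B_ = 3×2 = 6; A_bb = 3×2 = 6; aaB_ = 1×2 = 2; aabb = 1×2 = 2
Apply the phenotype rules: A_B_ (6) → disc-shaped; A_bb (6) + aaB_ (2) → spherical; aabb (2) → elongated
Phenotype counts (out of 16): 6 disc-shaped, 8 spherical, 2 elongated
Ratio: 3 disc-shaped : 4 spherical : 1 elongated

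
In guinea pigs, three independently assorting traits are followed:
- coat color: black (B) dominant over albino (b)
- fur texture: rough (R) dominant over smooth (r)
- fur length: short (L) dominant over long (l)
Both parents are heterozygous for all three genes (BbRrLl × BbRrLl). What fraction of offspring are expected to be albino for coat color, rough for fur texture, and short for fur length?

Trihybrid cross: BbRrLl × BbRrLl
Each trait segregates independently with a 3:1 phenotypic ratio, so each gene contributes 3/4 (dominant) or 1/4 (recessive).
Target: albino (coat color), rough (fur texture), short (fur length)
Probability = product of independent per-trait probabilities
= 1/4 × 3/4 × 3/4 = 9/64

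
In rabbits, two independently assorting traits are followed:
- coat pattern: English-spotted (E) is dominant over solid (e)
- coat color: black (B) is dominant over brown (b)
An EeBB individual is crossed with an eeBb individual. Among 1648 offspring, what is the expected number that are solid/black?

Dihybrid cross EeBB × eeBb — consider each gene separately:
coat pattern: Ee × ee → 2 Ee, 2 ee → 2 E_ : 2 ee (out of 4)
coat color: BB × Bb → 2 BB, 2 Bb → 4 B_ (out of 4)
Combine (counts out of 4 × 4 = 16): English-spotted/black (E_B_) = 2×4 = 8; solid/black (eeB_) = 2×4 = 8
Phenotype counts (out of 16): 8 English-spotted/black, 8 solid/black
solid/black: 8 out of 16 → fraction 1/2
Expected count = 1/2 × 1648 = 824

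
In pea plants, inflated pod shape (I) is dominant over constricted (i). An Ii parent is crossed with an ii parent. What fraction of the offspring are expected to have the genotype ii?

Punnett square for Ii × ii:
Offspring genotypes: 2 Ii, 2 ii
Total offspring: 4
Count with target: 2
Probability: 2/4 = 1/2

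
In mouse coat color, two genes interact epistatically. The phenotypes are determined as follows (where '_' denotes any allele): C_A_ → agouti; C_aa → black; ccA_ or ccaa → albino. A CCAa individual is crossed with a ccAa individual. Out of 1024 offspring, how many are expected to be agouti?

Cross: CCAa × ccAa — consider each gene separately:
C gene: CC × cc → 4 Cc → 4 C_ (out of 4)
A gene: Aa × Aa → 1 AA, 2 Aa, 1 aa → 3 A_ : 1 aa (out of 4)
Genotype classes (out of 4 × 4 = 16): C_A_ = 4×3 = 12; C_aa = 4×1 = 4
Apply the phenotype rules: C_A_ (12) → agouti; C_aa (4) → black
Phenotype counts (out of 16): 12 agouti, 4 black
agouti: 12 out of 16 → fraction 3/4
Expected count = 3/4 × 1024 = 768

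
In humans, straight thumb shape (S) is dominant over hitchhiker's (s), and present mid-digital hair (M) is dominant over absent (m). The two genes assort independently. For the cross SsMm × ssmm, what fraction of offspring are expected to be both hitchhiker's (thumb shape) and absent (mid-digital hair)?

Dihybrid cross SsMm × ssmm — consider each gene separately:
thumb shape: Ss × ss → 2 Ss, 2 ss → 2 S_ : 2 ss (out of 4)
mid-digital hair: Mm × mm → 2 Mm, 2 mm → 2 M_ : 2 mm (out of 4)
Looking for: hitchhiker's (ss) and absent (mm)
P(hitchhiker's) = 2/4, P(absent) = 2/4
P(both) = 2/4 × 2/4 = 4/16 = 1/4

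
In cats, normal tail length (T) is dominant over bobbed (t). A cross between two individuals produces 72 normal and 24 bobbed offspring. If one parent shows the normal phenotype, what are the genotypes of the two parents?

Observed offspring: 72 normal, 24 bobbed
The observed ratio simplifies to 3:1. Bobbed (tt) offspring appear, so each parent must contribute one t allele. The parent stated to show normal carries T, so it is Tt. The other parent is then either Tt or tt: Tt × tt would give a 1:1 split, whereas Tt × Tt gives 3:1 — matching the data. So both parents are heterozygous (Tt × Tt).
Parent genotypes: Tt × Tt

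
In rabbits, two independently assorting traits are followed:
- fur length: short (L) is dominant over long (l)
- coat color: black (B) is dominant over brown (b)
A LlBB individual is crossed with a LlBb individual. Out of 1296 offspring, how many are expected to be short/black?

Dihybrid cross LlBB × LlBb — consider each gene separately:
fur length: Ll × Ll → 1 LL, 2 Ll, 1 ll → 3 L_ : 1 ll (out of 4)
coat color: BB × Bb → 2 BB, 2 Bb → 4 B_ (out of 4)
Combine (counts out of 4 × 4 = 16): short/black (L_B_) = 3×4 = 12; long/black (llB_) = 1×4 = 4
Phenotype counts (out of 16): 12 short/black, 4 long/black
short/black: 12 out of 16 → fraction 3/4
Expected count = 3/4 × 1296 = 972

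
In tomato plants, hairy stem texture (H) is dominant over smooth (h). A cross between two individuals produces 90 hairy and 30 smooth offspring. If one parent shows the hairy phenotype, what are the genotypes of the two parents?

Observed offspring: 90 hairy, 30 smooth
The observed ratio simplifies to 3:1. Smooth (hh) offspring appear, so each parent must contribute one h allele. The parent stated to show hairy carries H, so it is Hh. The other parent is then either Hh or hh: Hh × hh would give a 1:1 split, whereas Hh × Hh gives 3:1 — matching the data. So both parents are heterozygous (Hh × Hh).
Parent genotypes: Hh × Hh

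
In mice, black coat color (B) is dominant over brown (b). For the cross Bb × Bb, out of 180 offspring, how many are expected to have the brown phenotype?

Punnett square for Bb × Bb:
Offspring genotypes: 1 BB, 2 Bb, 1 bb
Total offspring: 4
Count with target: 1
Probability: 1/4
Expected count = 1/4 × 180 = 45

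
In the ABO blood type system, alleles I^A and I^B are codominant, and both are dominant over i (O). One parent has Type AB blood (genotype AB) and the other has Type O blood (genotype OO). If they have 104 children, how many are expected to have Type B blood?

Cross: AB × OO
Possible offspring genotypes: 2 AO, 2 BO
Blood type counts: 2 Type A, 2 Type B
Probability of Type B: 2/4 = 1/2
Expected count = 1/2 × 104 = 52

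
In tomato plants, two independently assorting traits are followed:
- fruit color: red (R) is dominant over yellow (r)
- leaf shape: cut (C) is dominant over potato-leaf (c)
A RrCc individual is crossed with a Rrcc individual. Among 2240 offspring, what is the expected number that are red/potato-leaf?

Dihybrid cross RrCc × Rrcc — consider each gene separately:
fruit color: Rr × Rr → 1 RR, 2 Rr, 1 rr → 3 R_ : 1 rr (out of 4)
leaf shape: Cc × cc → 2 Cc, 2 cc → 2 C_ : 2 cc (out of 4)
Combine (counts out of 4 × 4 = 16): red/cut (R_C_) = 3×2 = 6; red/potato-leaf (R_cc) = 3×2 = 6; yellow/cut (rrC_) = 1×2 = 2; yellow/potato-leaf (rrcc) = 1×2 = 2
Phenotype counts (out of 16): 6 red/cut, 6 red/potato-leaf, 2 yellow/cut, 2 yellow/potato-leaf
red/potato-leaf: 6 out of 16 → fraction 3/8
Expected count = 3/8 × 2240 = 840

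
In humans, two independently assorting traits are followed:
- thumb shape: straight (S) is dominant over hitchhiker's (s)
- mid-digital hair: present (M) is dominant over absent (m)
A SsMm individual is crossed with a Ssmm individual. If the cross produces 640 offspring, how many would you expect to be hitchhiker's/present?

Dihybrid cross SsMm × Ssmm — consider each gene separately:
thumb shape: Ss × Ss → 1 SS, 2 Ss, 1 ss → 3 S_ : 1 ss (out of 4)
mid-digital hair: Mm × mm → 2 Mm, 2 mm → 2 M_ : 2 mm (out of 4)
Combine (counts out of 4 × 4 = 16): straight/present (S_M_) = 3×2 = 6; straight/absent (S_mm) = 3×2 = 6; hitchhiker's/present (ssM_) = 1×2 = 2; hitchhiker's/absent (ssmm) = 1×2 = 2
Phenotype counts (out of 16): 6 straight/present, 6 straight/absent, 2 hitchhiker's/present, 2 hitchhiker's/absent
hitchhiker's/present: 2 out of 16 → fraction 1/8
Expected count = 1/8 × 640 = 80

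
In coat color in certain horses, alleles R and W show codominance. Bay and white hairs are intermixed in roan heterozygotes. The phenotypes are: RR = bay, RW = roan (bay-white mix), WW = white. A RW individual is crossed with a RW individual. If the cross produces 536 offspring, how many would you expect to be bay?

Punnett square for RW × RW:
Offspring genotypes: 1 RR, 2 RW, 1 WW
Phenotype counts: 1 bay, 2 roan (bay-white mix), 1 white
bay: 1 out of 4 → fraction 1/4
Expected count = 1/4 × 536 = 134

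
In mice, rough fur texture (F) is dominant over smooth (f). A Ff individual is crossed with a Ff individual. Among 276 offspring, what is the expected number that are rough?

Punnett square for Ff × Ff:
Offspring genotypes: 1 FF, 2 Ff, 1 ff
rough: 3, smooth: 1
rough: 3 out of 4 → fraction 3/4
Expected count = 3/4 × 276 = 207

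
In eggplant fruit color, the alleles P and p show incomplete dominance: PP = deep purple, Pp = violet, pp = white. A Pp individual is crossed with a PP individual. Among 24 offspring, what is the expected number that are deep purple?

Punnett square for Pp × PP:
Offspring genotypes: 2 PP, 2 Pp
Phenotype counts: 2 deep purple, 2 violet
deep purple: 2 out of 4 → fraction 1/2
Expected count = 1/2 × 24 = 12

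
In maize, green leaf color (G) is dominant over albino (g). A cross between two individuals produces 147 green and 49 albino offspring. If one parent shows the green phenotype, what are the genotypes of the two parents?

Observed offspring: 147 green, 49 albino
The observed ratio simplifies to 3:1. Albino (gg) offspring appear, so each parent must contribute one g allele. The parent stated to show green carries G, so it is Gg. The other parent is then either Gg or gg: Gg × gg would give a 1:1 split, whereas Gg × Gg gives 3:1 — matching the data. So both parents are heterozygous (Gg × Gg).
Parent genotypes: Gg × Gg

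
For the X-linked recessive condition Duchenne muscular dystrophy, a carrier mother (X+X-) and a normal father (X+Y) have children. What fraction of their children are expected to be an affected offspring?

Cross: X+X- × X+Y
Offspring: 1 X+X+, 1 X+Y, 1 X+X-, 1 X-Y
Probability of an affected offspring: 1/4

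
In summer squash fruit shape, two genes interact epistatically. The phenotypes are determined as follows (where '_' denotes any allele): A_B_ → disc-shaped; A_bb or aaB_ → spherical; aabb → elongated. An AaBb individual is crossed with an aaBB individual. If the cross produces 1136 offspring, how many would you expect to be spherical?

Cross: AaBb × aaBB — consider each gene separately:
A gene: Aa × aa → 2 Aa, 2 aa → 2 A_ : 2 aa (out of 4)
B gene: Bb × BB → 2 BB, 2 Bb → 4 B_ (out of 4)
Genotype classes (out of 4 × 4 = 16): A_B_ = 2×4 = 8; aaB_ = 2×4 = 8
Apply the phenotype rules: A_B_ (8) → disc-shaped; aaB_ (8) → spherical
Phenotype counts (out of 16): 8 disc-shaped, 8 spherical
spherical: 8 out of 16 → fraction 1/2
Expected count = 1/2 × 1136 = 568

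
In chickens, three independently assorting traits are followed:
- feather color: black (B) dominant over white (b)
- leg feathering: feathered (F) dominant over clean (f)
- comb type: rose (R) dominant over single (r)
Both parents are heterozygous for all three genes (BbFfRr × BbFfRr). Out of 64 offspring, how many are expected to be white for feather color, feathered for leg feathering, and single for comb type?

Trihybrid cross: BbFfRr × BbFfRr
Each trait segregates independently with a 3:1 phenotypic ratio, so each gene contributes 3/4 (dominant) or 1/4 (recessive).
Target: white (feather color), feathered (leg feathering), single (comb type)
Probability = product of independent per-trait probabilities
= 1/4 × 3/4 × 1/4 = 3/64
Expected count = 3/64 × 64 = 3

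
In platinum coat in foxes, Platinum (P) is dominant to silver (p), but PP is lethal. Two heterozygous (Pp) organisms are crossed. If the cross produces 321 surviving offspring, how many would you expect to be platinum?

Cross: Pp × Pp
Punnett square offspring (before lethality): 1 PP, 2 Pp, 1 pp
The PP genotype is lethal (embryos die); surviving offspring: 2 Pp, 1 pp
platinum: 2 out of 3 → fraction 2/3
Expected count = 2/3 × 321 = 214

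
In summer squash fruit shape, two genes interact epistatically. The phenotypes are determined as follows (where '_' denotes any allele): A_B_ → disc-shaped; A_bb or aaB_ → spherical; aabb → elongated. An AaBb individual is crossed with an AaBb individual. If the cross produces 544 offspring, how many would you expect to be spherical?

Cross: AaBb × AaBb — consider each gene separately:
A gene: Aa × Aa → 1 AA, 2 Aa, 1 aa → 3 A_ : 1 aa (out of 4)
B gene: Bb × Bb → 1 BB, 2 Bb, 1 bb → 3 B_ : 1 bb (out of 4)
Genotype classes (out of 4 × 4 = 16): A_B_ = 3×3 = 9; A_bb = 3×1 = 3; aaB_ = 1×3 = 3; aabb = 1×1 = 1
Apply the phenotype rules: A_B_ (9) → disc-shaped; A_bb (3) + aaB_ (3) → spherical; aabb (1) → elongated
Phenotype counts (out of 16): 9 disc-shaped, 6 spherical, 1 elongated
spherical: 6 out of 16 → fraction 3/8
Expected count = 3/8 × 544 = 204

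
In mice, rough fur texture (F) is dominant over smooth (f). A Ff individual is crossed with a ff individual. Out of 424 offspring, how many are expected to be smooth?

Punnett square for Ff × ff:
Offspring genotypes: 2 Ff, 2 ff
rough: 2, smooth: 2
smooth: 2 out of 4 → fraction 1/2
Expected count = 1/2 × 424 = 212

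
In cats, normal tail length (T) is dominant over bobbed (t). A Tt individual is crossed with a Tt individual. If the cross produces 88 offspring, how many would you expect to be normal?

Punnett square for Tt × Tt:
Offspring genotypes: 1 TT, 2 Tt, 1 tt
normal: 3, bobbed: 1
normal: 3 out of 4 → fraction 3/4
Expected count = 3/4 × 88 = 66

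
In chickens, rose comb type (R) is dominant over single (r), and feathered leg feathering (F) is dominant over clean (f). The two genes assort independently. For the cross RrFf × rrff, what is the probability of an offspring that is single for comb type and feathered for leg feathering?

Dihybrid cross RrFf × rrff — consider each gene separately:
comb type: Rr × rr → 2 Rr, 2 rr → 2 R_ : 2 rr (out of 4)
leg feathering: Ff × ff → 2 Ff, 2 ff → 2 F_ : 2 ff (out of 4)
Looking for: single (rr) and feathered (F_)
P(single) = 2/4, P(feathered) = 2/4
P(both) = 2/4 × 2/4 = 4/16 = 1/4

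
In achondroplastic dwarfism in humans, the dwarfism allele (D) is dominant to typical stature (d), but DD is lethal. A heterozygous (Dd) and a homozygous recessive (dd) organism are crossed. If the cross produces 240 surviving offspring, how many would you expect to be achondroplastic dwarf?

Cross: Dd × dd
Punnett square offspring (before lethality): 2 Dd, 2 dd
No DD offspring are produced in this cross.
achondroplastic dwarf: 2 out of 4 → fraction 1/2
Expected count = 1/2 × 240 = 120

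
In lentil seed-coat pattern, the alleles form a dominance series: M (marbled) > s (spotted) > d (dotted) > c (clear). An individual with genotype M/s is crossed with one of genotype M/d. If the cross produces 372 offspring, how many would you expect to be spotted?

Cross: M/s × M/d
Allele dominance: M > s > d > c
Offspring genotypes: 1 M/M, 1 M/d, 1 M/s, 1 s/d
Phenotype counts: 3 marbled, 1 spotted
spotted: 1 out of 4 → fraction 1/4
Expected count = 1/4 × 372 = 93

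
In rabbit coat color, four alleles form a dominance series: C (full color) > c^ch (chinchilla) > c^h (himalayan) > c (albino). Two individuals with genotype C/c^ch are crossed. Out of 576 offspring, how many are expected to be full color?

Cross: C/c^ch × C/c^ch
Allele dominance: C > c^ch > c^h > c
Offspring genotypes: 1 C/C, 2 C/c^ch, 1 c^ch/c^ch
Phenotype counts: 3 full color, 1 chinchilla
full color: 3 out of 4 → fraction 3/4
Expected count = 3/4 × 576 = 432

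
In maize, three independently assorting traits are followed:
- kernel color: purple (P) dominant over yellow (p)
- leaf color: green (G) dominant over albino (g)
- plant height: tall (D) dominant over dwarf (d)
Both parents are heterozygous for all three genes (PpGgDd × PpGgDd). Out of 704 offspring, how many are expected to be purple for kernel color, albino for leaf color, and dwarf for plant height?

Trihybrid cross: PpGgDd × PpGgDd
Each trait segregates independently with a 3:1 phenotypic ratio, so each gene contributes 3/4 (dominant) or 1/4 (recessive).
Target: purple (kernel color), albino (leaf color), dwarf (plant height)
Probability = product of independent per-trait probabilities
= 3/4 × 1/4 × 1/4 = 3/64
Expected count = 3/64 × 704 = 33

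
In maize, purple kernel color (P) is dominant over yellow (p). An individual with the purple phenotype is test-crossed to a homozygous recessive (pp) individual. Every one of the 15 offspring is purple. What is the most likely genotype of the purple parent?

Test cross: ? × pp
All offspring are purple.
If the unknown parent were heterozygous (Pp), about half of 15 offspring would be yellow; none are. The unknown parent is most likely homozygous dominant (PP).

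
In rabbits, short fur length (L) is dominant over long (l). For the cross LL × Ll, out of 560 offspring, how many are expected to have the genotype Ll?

Punnett square for LL × Ll:
Offspring genotypes: 2 LL, 2 Ll
Total offspring: 4
Count with target: 2
Probability: 2/4 = 1/2
Expected count = 1/2 × 560 = 280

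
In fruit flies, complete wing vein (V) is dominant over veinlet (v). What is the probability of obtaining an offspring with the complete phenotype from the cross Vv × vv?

Punnett square for Vv × vv:
Offspring genotypes: 2 Vv, 2 vv
Total offspring: 4
Count with target: 2
Probability: 2/4 = 1/2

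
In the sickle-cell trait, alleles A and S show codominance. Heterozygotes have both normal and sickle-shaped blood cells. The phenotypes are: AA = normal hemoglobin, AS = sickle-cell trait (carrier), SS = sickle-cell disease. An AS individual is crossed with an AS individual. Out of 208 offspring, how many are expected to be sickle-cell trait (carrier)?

Punnett square for AS × AS:
Offspring genotypes: 1 AA, 2 AS, 1 SS
Phenotype counts: 1 normal hemoglobin, 2 sickle-cell trait (carrier), 1 sickle-cell disease
sickle-cell trait (carrier): 2 out of 4 → fraction 1/2
Expected count = 1/2 × 208 = 104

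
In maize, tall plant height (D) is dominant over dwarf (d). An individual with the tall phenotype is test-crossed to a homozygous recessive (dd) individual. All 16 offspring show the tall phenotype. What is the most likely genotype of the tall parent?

Test cross: ? × dd
All offspring are tall.
If the unknown parent were heterozygous (Dd), about half of 16 offspring would be dwarf; none are. The unknown parent is most likely homozygous dominant (DD).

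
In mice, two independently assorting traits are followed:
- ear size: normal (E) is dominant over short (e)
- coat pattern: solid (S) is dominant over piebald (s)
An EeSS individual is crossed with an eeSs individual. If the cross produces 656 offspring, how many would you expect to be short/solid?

Dihybrid cross EeSS × eeSs — consider each gene separately:
ear size: Ee × ee → 2 Ee, 2 ee → 2 E_ : 2 ee (out of 4)
coat pattern: SS × Ss → 2 SS, 2 Ss → 4 S_ (out of 4)
Combine (counts out of 4 × 4 = 16): normal/solid (E_S_) = 2×4 = 8; short/solid (eeS_) = 2×4 = 8
Phenotype counts (out of 16): 8 normal/solid, 8 short/solid
short/solid: 8 out of 16 → fraction 1/2
Expected count = 1/2 × 656 = 328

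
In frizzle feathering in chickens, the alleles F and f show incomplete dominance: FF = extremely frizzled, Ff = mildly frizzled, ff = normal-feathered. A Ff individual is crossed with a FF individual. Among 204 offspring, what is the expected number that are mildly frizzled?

Punnett square for Ff × FF:
Offspring genotypes: 2 FF, 2 Ff
Phenotype counts: 2 extremely frizzled, 2 mildly frizzled
mildly frizzled: 2 out of 4 → fraction 1/2
Expected count = 1/2 × 204 = 102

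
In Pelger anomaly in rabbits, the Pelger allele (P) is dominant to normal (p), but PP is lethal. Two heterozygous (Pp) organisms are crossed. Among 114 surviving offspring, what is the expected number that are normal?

Cross: Pp × Pp
Punnett square offspring (before lethality): 1 PP, 2 Pp, 1 pp
The PP genotype is lethal (embryos die); surviving offspring: 2 Pp, 1 pp
normal: 1 out of 3 → fraction 1/3
Expected count = 1/3 × 114 = 38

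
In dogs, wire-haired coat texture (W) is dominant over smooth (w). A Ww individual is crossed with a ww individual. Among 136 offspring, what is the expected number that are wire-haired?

Punnett square for Ww × ww:
Offspring genotypes: 2 Ww, 2 ww
wire-haired: 2, smooth: 2
wire-haired: 2 out of 4 → fraction 1/2
Expected count = 1/2 × 136 = 68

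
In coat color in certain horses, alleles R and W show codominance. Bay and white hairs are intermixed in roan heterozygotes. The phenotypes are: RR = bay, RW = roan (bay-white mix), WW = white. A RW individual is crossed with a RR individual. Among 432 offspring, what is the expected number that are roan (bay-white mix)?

Punnett square for RW × RR:
Offspring genotypes: 2 RR, 2 RW
Phenotype counts: 2 bay, 2 roan (bay-white mix)
roan (bay-white mix): 2 out of 4 → fraction 1/2
Expected count = 1/2 × 432 = 216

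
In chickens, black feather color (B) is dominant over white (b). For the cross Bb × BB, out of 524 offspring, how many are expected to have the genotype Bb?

Punnett square for Bb × BB:
Offspring genotypes: 2 BB, 2 Bb
Total offspring: 4
Count with target: 2
Probability: 2/4 = 1/2
Expected count = 1/2 × 524 = 262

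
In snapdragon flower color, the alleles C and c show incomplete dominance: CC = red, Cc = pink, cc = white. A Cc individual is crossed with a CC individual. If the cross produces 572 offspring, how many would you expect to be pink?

Punnett square for Cc × CC:
Offspring genotypes: 2 CC, 2 Cc
Phenotype counts: 2 red, 2 pink
pink: 2 out of 4 → fraction 1/2
Expected count = 1/2 × 572 = 286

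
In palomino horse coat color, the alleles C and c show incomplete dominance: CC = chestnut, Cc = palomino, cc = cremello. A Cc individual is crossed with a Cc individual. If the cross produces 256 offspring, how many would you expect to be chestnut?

Punnett square for Cc × Cc:
Offspring genotypes: 1 CC, 2 Cc, 1 cc
Phenotype counts: 1 chestnut, 2 palomino, 1 cremello
chestnut: 1 out of 4 → fraction 1/4
Expected count = 1/4 × 256 = 64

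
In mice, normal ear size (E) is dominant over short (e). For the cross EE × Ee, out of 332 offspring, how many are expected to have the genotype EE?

Punnett square for EE × Ee:
Offspring genotypes: 2 EE, 2 Ee
Total offspring: 4
Count with target: 2
Probability: 2/4 = 1/2
Expected count = 1/2 × 332 = 166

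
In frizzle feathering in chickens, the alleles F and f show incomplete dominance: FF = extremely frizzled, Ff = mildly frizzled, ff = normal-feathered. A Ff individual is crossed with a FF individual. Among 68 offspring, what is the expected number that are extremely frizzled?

Punnett square for Ff × FF:
Offspring genotypes: 2 FF, 2 Ff
Phenotype counts: 2 extremely frizzled, 2 mildly frizzled
extremely frizzled: 2 out of 4 → fraction 1/2
Expected count = 1/2 × 68 = 34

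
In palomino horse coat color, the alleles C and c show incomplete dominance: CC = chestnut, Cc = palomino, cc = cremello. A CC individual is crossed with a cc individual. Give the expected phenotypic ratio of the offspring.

Punnett square for CC × cc:
Offspring genotypes: 4 Cc
Phenotype counts: 4 palomino
Ratio: all palomino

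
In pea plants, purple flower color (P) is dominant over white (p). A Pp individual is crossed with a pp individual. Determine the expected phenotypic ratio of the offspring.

Punnett square for Pp × pp:
Offspring genotypes: 2 Pp, 2 pp
purple: 2, white: 2
Ratio: 1:1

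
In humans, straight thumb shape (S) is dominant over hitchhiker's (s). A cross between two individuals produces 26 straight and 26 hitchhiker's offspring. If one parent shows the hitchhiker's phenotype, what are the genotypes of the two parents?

Observed offspring: 26 straight, 26 hitchhiker's
The observed ratio simplifies to 1:1. One parent shows hitchhiker's, so its genotype must be ss. A 1:1 offspring split requires the other parent to be heterozygous (Ss).
Parent genotypes: ss × Ss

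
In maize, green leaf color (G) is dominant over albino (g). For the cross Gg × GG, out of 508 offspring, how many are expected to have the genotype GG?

Punnett square for Gg × GG:
Offspring genotypes: 2 GG, 2 Gg
Total offspring: 4
Count with target: 2
Probability: 2/4 = 1/2
Expected count = 1/2 × 508 = 254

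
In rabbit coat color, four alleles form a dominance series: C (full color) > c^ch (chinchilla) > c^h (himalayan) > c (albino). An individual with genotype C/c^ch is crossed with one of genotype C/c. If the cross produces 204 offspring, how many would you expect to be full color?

Cross: C/c^ch × C/c
Allele dominance: C > c^ch > c^h > c
Offspring genotypes: 1 C/C, 1 C/c, 1 C/c^ch, 1 c^ch/c
Phenotype counts: 3 full color, 1 chinchilla
full color: 3 out of 4 → fraction 3/4
Expected count = 3/4 × 204 = 153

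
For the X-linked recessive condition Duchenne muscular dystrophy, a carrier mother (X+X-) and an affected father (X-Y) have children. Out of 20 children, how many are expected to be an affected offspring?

Cross: X+X- × X-Y
Offspring: 1 X+X-, 1 X+Y, 1 X-X-, 1 X-Y
Probability of an affected offspring: 2/4 = 1/2
Expected count = 1/2 × 20 = 10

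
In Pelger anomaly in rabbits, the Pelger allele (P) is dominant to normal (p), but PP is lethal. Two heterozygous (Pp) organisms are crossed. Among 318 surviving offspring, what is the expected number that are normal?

Cross: Pp × Pp
Punnett square offspring (before lethality): 1 PP, 2 Pp, 1 pp
The PP genotype is lethal (embryos die); surviving offspring: 2 Pp, 1 pp
normal: 1 out of 3 → fraction 1/3
Expected count = 1/3 × 318 = 106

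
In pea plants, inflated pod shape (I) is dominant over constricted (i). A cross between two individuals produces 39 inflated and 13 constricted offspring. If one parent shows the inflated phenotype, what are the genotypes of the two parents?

Observed offspring: 39 inflated, 13 constricted
The observed ratio simplifies to 3:1. Constricted (ii) offspring appear, so each parent must contribute one i allele. The parent stated to show inflated carries I, so it is Ii. The other parent is then either Ii or ii: Ii × ii would give a 1:1 split, whereas Ii × Ii gives 3:1 — matching the data. So both parents are heterozygous (Ii × Ii).
Parent genotypes: Ii × Ii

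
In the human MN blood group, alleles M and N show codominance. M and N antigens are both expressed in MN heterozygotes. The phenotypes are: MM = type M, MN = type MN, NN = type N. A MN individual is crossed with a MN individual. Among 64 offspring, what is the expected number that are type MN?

Punnett square for MN × MN:
Offspring genotypes: 1 MM, 2 MN, 1 NN
Phenotype counts: 1 type M, 2 type MN, 1 type N
type MN: 2 out of 4 → fraction 1/2
Expected count = 1/2 × 64 = 32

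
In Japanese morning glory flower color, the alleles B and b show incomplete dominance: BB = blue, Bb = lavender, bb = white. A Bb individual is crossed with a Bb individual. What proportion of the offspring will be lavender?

Punnett square for Bb × Bb:
Offspring genotypes: 1 BB, 2 Bb, 1 bb
Phenotype counts: 1 blue, 2 lavender, 1 white
lavender: 2 out of 4
Probability: 2/4 = 1/2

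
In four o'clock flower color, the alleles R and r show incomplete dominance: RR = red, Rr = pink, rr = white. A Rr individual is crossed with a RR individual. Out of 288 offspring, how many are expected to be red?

Punnett square for Rr × RR:
Offspring genotypes: 2 RR, 2 Rr
Phenotype counts: 2 red, 2 pink
red: 2 out of 4 → fraction 1/2
Expected count = 1/2 × 288 = 144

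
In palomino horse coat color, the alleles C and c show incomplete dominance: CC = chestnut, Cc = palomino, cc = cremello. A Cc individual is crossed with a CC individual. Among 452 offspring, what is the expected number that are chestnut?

Punnett square for Cc × CC:
Offspring genotypes: 2 CC, 2 Cc
Phenotype counts: 2 chestnut, 2 palomino
chestnut: 2 out of 4 → fraction 1/2
Expected count = 1/2 × 452 = 226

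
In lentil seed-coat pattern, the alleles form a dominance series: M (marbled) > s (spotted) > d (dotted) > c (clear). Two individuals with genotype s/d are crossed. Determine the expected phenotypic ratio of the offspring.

Cross: s/d × s/d
Allele dominance: M > s > d > c
Offspring genotypes: 1 s/s, 2 s/d, 1 d/d
Phenotype counts: 3 spotted, 1 dotted
Ratio: 3 spotted : 1 dotted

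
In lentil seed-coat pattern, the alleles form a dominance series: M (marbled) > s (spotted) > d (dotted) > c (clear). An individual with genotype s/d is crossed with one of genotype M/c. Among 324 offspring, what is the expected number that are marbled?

Cross: s/d × M/c
Allele dominance: M > s > d > c
Offspring genotypes: 1 M/s, 1 s/c, 1 M/d, 1 d/c
Phenotype counts: 2 marbled, 1 spotted, 1 dotted
marbled: 2 out of 4 → fraction 1/2
Expected count = 1/2 × 324 = 162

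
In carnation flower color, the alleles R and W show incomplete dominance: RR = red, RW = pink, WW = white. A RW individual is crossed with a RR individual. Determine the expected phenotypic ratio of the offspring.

Punnett square for RW × RR:
Offspring genotypes: 2 RR, 2 RW
Phenotype counts: 2 red, 2 pink
Ratio: 1 red : 1 pink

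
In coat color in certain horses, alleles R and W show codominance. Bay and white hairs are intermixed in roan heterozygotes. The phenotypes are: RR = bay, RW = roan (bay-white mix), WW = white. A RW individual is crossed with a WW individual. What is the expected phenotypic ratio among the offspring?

Punnett square for RW × WW:
Offspring genotypes: 2 RW, 2 WW
Phenotype counts: 2 roan (bay-white mix), 2 white
Ratio: 1 roan (bay-white mix) : 1 white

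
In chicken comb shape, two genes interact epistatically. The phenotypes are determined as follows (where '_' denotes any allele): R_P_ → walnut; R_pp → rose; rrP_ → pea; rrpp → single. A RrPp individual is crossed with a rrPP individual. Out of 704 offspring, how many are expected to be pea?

Cross: RrPp × rrPP — consider each gene separately:
R gene: Rr × rr → 2 Rr, 2 rr → 2 R_ : 2 rr (out of 4)
P gene: Pp × PP → 2 PP, 2 Pp → 4 P_ (out of 4)
Genotype classes (out of 4 × 4 = 16): R_P_ = 2×4 = 8; rrP_ = 2×4 = 8
Apply the phenotype rules: R_P_ (8) → walnut; rrP_ (8) → pea
Phenotype counts (out of 16): 8 walnut, 8 pea
pea: 8 out of 16 → fraction 1/2
Expected count = 1/2 × 704 = 352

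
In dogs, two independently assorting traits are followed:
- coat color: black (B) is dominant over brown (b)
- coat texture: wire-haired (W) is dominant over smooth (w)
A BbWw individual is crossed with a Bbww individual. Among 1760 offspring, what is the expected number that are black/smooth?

Dihybrid cross BbWw × Bbww — consider each gene separately:
coat color: Bb × Bb → 1 BB, 2 Bb, 1 bb → 3 B_ : 1 bb (out of 4)
coat texture: Ww × ww → 2 Ww, 2 ww → 2 W_ : 2 ww (out of 4)
Combine (counts out of 4 × 4 = 16): black/wire-haired (B_W_) = 3×2 = 6; black/smooth (B_ww) = 3×2 = 6; brown/wire-haired (bbW_) = 1×2 = 2; brown/smooth (bbww) = 1×2 = 2
Phenotype counts (out of 16): 6 black/wire-haired, 6 black/smooth, 2 brown/wire-haired, 2 brown/smooth
black/smooth: 6 out of 16 → fraction 3/8
Expected count = 3/8 × 1760 = 660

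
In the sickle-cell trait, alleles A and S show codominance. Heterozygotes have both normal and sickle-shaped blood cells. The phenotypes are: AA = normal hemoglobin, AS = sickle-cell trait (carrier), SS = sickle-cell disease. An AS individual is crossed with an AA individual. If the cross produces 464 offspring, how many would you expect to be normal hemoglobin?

Punnett square for AS × AA:
Offspring genotypes: 2 AA, 2 AS
Phenotype counts: 2 normal hemoglobin, 2 sickle-cell trait (carrier)
normal hemoglobin: 2 out of 4 → fraction 1/2
Expected count = 1/2 × 464 = 232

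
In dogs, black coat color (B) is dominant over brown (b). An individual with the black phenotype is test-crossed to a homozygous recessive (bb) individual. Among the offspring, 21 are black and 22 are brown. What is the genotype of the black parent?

Test cross: ? × bb
Offspring: 21 black, 22 brown — approximately 1:1.
A 1:1 ratio in a test cross indicates the unknown parent is heterozygous (Bb).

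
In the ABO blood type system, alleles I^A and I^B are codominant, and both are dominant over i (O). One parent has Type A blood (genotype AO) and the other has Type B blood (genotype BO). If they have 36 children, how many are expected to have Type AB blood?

Cross: AO × BO
Possible offspring genotypes: 1 AB, 1 AO, 1 BO, 1 OO
Blood type counts: 1 Type AB, 1 Type A, 1 Type B, 1 Type O
Probability of Type AB: 1/4
Expected count = 1/4 × 36 = 9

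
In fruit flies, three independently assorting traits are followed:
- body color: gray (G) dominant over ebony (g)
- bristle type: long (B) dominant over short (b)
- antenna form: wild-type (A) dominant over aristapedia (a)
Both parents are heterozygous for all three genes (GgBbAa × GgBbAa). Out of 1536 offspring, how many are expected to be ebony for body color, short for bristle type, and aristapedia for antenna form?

Trihybrid cross: GgBbAa × GgBbAa
Each trait segregates independently with a 3:1 phenotypic ratio, so each gene contributes 3/4 (dominant) or 1/4 (recessive).
Target: ebony (body color), short (bristle type), aristapedia (antenna form)
Probability = product of independent per-trait probabilities
= 1/4 × 1/4 × 1/4 = 1/64
Expected count = 1/64 × 1536 = 24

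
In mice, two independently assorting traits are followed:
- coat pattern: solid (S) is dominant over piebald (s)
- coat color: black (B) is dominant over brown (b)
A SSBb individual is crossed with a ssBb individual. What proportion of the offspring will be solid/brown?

Dihybrid cross SSBb × ssBb — consider each gene separately:
coat pattern: SS × ss → 4 Ss → 4 S_ (out of 4)
coat color: Bb × Bb → 1 BB, 2 Bb, 1 bb → 3 B_ : 1 bb (out of 4)
Combine (counts out of 4 × 4 = 16): solid/black (S_B_) = 4×3 = 12; solid/brown (S_bb) = 4×1 = 4
Phenotype counts (out of 16): 12 solid/black, 4 solid/brown
solid/brown: 4 out of 16
Probability: 4/16 = 1/4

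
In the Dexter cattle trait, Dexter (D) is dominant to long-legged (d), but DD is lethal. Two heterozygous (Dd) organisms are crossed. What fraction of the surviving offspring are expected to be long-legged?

Cross: Dd × Dd
Punnett square offspring (before lethality): 1 DD, 2 Dd, 1 dd
The DD genotype is lethal (embryos die); surviving offspring: 2 Dd, 1 dd
long-legged: 1 out of 3
Probability: 1/3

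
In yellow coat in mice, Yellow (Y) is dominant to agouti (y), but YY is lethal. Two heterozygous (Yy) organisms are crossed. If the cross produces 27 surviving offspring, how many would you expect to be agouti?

Cross: Yy × Yy
Punnett square offspring (before lethality): 1 YY, 2 Yy, 1 yy
The YY genotype is lethal (embryos die); surviving offspring: 2 Yy, 1 yy
agouti: 1 out of 3 → fraction 1/3
Expected count = 1/3 × 27 = 9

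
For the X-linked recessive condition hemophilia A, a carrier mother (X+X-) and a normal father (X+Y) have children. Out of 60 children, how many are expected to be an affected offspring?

Cross: X+X- × X+Y
Offspring: 1 X+X+, 1 X+Y, 1 X+X-, 1 X-Y
Probability of an affected offspring: 1/4
Expected count = 1/4 × 60 = 15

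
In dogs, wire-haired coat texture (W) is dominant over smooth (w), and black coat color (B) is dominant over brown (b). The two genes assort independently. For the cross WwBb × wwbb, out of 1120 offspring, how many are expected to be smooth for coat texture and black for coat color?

Dihybrid cross WwBb × wwbb — consider each gene separately:
coat texture: Ww × ww → 2 Ww, 2 ww → 2 W_ : 2 ww (out of 4)
coat color: Bb × bb → 2 Bb, 2 bb → 2 B_ : 2 bb (out of 4)
Looking for: smooth (ww) and black (B_)
P(smooth) = 2/4, P(black) = 2/4
P(both) = 2/4 × 2/4 = 4/16 = 1/4
Expected count = 1/4 × 1120 = 280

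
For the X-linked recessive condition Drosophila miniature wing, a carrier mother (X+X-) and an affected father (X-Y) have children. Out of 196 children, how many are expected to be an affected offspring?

Cross: X+X- × X-Y
Offspring: 1 X+X-, 1 X+Y, 1 X-X-, 1 X-Y
Probability of an affected offspring: 2/4 = 1/2
Expected count = 1/2 × 196 = 98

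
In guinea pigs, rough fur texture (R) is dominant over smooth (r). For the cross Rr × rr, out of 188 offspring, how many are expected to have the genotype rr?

Punnett square for Rr × rr:
Offspring genotypes: 2 Rr, 2 rr
Total offspring: 4
Count with target: 2
Probability: 2/4 = 1/2
Expected count = 1/2 × 188 = 94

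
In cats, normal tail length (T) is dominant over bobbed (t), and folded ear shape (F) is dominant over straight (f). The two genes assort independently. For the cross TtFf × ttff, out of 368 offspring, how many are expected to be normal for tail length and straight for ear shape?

Dihybrid cross TtFf × ttff — consider each gene separately:
tail length: Tt × tt → 2 Tt, 2 tt → 2 T_ : 2 tt (out of 4)
ear shape: Ff × ff → 2 Ff, 2 ff → 2 F_ : 2 ff (out of 4)
Looking for: normal (T_) and straight (ff)
P(normal) = 2/4, P(straight) = 2/4
P(both) = 2/4 × 2/4 = 4/16 = 1/4
Expected count = 1/4 × 368 = 92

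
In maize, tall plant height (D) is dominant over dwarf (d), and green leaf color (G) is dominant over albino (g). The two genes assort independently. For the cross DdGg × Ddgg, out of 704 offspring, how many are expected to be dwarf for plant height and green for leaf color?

Dihybrid cross DdGg × Ddgg — consider each gene separately:
plant height: Dd × Dd → 1 DD, 2 Dd, 1 dd → 3 D_ : 1 dd (out of 4)
leaf color: Gg × gg → 2 Gg, 2 gg → 2 G_ : 2 gg (out of 4)
Looking for: dwarf (dd) and green (G_)
P(dwarf) = 1/4, P(green) = 2/4
P(both) = 1/4 × 2/4 = 2/16 = 1/8
Expected count = 1/8 × 704 = 88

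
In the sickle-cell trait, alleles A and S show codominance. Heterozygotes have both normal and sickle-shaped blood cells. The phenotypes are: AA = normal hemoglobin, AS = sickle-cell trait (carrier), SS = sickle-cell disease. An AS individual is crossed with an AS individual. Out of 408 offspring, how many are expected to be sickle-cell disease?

Punnett square for AS × AS:
Offspring genotypes: 1 AA, 2 AS, 1 SS
Phenotype counts: 1 normal hemoglobin, 2 sickle-cell trait (carrier), 1 sickle-cell disease
sickle-cell disease: 1 out of 4 → fraction 1/4
Expected count = 1/4 × 408 = 102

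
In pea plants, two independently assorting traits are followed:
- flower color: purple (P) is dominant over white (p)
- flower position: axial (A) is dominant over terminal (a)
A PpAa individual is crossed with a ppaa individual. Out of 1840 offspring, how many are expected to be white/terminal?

Dihybrid cross PpAa × ppaa — consider each gene separately:
flower color: Pp × pp → 2 Pp, 2 pp → 2 P_ : 2 pp (out of 4)
flower position: Aa × aa → 2 Aa, 2 aa → 2 A_ : 2 aa (out of 4)
Combine (counts out of 4 × 4 = 16): purple/axial (P_A_) = 2×2 = 4; purple/terminal (P_aa) = 2×2 = 4; white/axial (ppA_) = 2×2 = 4; white/terminal (ppaa) = 2×2 = 4
Phenotype counts (out of 16): 4 purple/axial, 4 purple/terminal, 4 white/axial, 4 white/terminal
white/terminal: 4 out of 16 → fraction 1/4
Expected count = 1/4 × 1840 = 460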